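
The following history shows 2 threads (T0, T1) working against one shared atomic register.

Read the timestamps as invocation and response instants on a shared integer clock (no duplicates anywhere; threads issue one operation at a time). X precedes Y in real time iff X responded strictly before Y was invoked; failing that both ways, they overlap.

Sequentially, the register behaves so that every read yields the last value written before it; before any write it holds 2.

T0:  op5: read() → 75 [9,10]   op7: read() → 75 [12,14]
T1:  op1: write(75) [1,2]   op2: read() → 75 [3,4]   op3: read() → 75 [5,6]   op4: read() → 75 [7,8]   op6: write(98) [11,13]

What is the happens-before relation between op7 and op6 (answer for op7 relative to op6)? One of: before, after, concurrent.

op7 spans [12,14], op6 spans [11,13]
the intervals overlap in both directions

concurrent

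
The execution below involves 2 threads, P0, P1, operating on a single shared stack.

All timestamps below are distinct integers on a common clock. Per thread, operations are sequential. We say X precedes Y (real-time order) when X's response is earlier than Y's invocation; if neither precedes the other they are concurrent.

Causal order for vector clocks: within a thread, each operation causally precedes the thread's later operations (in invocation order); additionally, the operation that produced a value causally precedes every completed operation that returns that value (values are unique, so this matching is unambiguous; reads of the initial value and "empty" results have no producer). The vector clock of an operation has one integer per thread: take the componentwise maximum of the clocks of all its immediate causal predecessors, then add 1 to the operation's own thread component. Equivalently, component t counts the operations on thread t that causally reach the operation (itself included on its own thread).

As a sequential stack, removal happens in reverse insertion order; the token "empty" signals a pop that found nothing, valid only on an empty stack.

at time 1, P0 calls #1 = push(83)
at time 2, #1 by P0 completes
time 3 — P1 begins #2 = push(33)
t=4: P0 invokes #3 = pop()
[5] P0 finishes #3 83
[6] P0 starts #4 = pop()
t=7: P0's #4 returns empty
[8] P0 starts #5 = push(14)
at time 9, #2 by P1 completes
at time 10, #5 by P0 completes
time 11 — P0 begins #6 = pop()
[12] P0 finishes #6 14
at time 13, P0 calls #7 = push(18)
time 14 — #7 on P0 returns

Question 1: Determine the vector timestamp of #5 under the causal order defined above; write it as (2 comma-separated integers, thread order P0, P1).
(4, 0)

invoked at 3, #2 has no predecessors; its own P1 bump gives (0, 1)
invoked at 1, #1 has no predecessors; its own P0 bump gives (1, 0)
from VC(#1)=(1, 0), #3 (invoked 4) maxes components and bumps P0 → (2, 0)
from VC(#3)=(2, 0), #4 (invoked 6) maxes components and bumps P0 → (3, 0)
from VC(#4)=(3, 0), #5 (invoked 8) maxes components and bumps P0 → (4, 0)
from VC(#5)=(4, 0), #6 (invoked 11) maxes components and bumps P0 → (5, 0)
from VC(#6)=(5, 0), #7 (invoked 13) maxes components and bumps P0 → (6, 0)
target: VC(#5) = (4, 0)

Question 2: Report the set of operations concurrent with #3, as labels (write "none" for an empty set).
#2

concurrent with #3 ([4,5]): every op whose interval crosses 4..5
#1 [1,2]: before
#2 [3,9]: concurrent
#4 [6,7]: after
#5 [8,10]: after
#6 [11,12]: after
#7 [13,14]: after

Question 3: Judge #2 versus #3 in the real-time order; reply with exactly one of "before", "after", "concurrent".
concurrent

#2 spans [3,9], #3 spans [4,5]
the intervals overlap in both directions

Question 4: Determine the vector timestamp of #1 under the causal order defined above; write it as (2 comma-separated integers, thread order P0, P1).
(1, 0)

no predecessors for #2 (invoked 3): P1 increments from zero → (0, 1)
no predecessors for #1 (invoked 1): P0 increments from zero → (1, 0)
#3 (invocation 4): componentwise max over VC(#1)=(1, 0), +1 at P0, giving (2, 0)
#4 (invocation 6): componentwise max over VC(#3)=(2, 0), +1 at P0, giving (3, 0)
#5 (invocation 8): componentwise max over VC(#4)=(3, 0), +1 at P0, giving (4, 0)
#6 (invocation 11): componentwise max over VC(#5)=(4, 0), +1 at P0, giving (5, 0)
#7 (invocation 13): componentwise max over VC(#6)=(5, 0), +1 at P0, giving (6, 0)
target: VC(#1) = (1, 0)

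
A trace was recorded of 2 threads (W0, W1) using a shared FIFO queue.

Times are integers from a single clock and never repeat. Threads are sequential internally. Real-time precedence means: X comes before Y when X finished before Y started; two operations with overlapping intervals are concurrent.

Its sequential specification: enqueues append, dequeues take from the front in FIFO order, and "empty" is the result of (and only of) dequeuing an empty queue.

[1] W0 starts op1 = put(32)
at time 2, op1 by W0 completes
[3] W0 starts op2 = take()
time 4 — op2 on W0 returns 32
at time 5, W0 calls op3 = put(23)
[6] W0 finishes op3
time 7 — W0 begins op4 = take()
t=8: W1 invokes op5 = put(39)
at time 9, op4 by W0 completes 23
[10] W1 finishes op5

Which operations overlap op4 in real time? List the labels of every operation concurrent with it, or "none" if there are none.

op5

op4 spans [7,9]: anything still running between times 7 and 9 counts as concurrent
op1 [1,2]: before
op2 [3,4]: before
op3 [5,6]: before
op5 [8,10]: concurrent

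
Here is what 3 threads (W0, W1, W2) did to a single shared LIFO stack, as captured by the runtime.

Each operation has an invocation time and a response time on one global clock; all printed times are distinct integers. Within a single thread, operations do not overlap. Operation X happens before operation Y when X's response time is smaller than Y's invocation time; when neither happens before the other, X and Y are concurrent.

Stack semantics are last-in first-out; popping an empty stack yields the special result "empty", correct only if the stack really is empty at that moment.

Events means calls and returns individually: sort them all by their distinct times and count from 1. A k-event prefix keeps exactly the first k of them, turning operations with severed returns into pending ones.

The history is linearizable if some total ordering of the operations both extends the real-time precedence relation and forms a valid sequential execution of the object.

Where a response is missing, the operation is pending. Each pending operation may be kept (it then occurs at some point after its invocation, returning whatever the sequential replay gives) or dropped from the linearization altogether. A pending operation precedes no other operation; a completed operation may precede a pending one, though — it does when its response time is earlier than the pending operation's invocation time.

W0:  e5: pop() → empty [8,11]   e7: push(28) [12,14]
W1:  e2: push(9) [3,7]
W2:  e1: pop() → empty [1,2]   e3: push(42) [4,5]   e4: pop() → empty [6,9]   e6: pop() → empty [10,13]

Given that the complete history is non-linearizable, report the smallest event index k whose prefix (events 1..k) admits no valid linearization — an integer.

9

events 1..8 are still linearizable — one witness is e1, e2, e3:
1. e1 pop() → empty, leaving stack <>
2. e2 push(9), leaving stack <9>
3. e3 push(42), leaving stack <9,42>
with event 9 included (e4 responding at time 9), all real-time-consistent orders fail
completion choices over the 1 pending operation (e5) were checked; none helps
e.g. e1, e2, e3, e4 (pending dropped): illegal at step 4, since e4 pop() → empty cannot apply there
e.g. e1, e3, e2, e4 (pending dropped): illegal at step 4, since e4 pop() → empty cannot apply there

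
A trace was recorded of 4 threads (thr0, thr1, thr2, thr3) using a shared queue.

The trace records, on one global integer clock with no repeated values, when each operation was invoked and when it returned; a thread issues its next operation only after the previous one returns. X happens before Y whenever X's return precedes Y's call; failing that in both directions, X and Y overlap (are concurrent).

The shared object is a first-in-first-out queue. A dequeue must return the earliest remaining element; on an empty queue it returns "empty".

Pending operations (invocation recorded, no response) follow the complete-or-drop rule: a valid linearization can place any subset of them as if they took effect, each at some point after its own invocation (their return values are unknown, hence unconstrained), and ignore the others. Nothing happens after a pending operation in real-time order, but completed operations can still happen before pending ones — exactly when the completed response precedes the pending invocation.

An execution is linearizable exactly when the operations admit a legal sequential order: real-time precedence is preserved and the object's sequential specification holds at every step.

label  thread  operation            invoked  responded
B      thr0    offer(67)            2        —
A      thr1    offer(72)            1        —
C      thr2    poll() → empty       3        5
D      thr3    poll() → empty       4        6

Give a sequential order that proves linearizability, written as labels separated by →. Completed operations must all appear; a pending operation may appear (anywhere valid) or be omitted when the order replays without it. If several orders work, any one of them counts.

C → D

1. C poll() → empty, leaving queue <>
2. D poll() → empty, leaving queue <>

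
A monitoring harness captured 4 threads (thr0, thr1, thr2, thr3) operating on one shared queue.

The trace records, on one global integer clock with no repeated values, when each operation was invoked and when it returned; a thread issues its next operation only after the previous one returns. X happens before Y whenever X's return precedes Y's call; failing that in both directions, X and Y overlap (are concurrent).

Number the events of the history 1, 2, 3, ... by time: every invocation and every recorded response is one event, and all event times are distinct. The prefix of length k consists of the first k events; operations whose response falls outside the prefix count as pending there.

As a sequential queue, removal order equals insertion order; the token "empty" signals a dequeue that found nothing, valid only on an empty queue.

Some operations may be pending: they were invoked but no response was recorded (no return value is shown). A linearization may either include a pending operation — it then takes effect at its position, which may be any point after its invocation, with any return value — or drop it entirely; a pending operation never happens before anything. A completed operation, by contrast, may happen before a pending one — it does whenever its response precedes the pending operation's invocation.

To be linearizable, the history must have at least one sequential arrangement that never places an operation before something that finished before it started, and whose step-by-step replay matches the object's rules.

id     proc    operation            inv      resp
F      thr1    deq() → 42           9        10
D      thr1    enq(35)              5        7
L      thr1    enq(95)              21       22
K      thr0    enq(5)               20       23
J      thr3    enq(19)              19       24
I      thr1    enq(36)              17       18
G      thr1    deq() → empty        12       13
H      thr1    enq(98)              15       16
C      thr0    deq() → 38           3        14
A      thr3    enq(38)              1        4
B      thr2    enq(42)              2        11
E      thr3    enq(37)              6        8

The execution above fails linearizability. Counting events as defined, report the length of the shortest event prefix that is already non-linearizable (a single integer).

a valid linearization of events 1..12 exists, for instance A, B, C, D, E, F:
1. A enq(38), leaving queue <38>
2. B enq(42), leaving queue <38,42>
3. C deq() (pending, included), leaving queue <42>
4. D enq(35), leaving queue <42,35>
5. E enq(37), leaving queue <42,35,37>
6. F deq() → 42, leaving queue <35,37>
once event 13 joins (G's response, time 13), exhaustive search finds no witness
every completion of the 1 pending operation (C) was checked; none linearizes
take A, B, D, E, F, G (pending dropped): step 5 already fails, because F deq() → 42 cannot occur there
take A, B, E, D, F, G (pending dropped): step 5 already fails, because F deq() → 42 cannot occur there

13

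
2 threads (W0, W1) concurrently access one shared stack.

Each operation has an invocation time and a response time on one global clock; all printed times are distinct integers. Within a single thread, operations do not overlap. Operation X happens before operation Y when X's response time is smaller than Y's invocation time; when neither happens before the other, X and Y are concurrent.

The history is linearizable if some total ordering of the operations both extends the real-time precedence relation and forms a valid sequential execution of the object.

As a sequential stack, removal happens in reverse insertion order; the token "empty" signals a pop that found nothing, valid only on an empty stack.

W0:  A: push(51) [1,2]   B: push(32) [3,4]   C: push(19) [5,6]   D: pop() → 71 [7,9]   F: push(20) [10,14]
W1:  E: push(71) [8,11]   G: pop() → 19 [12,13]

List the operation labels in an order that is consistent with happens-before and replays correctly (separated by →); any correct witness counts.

1. A push(51), leaving stack <51>
2. B push(32), leaving stack <51,32>
3. C push(19), leaving stack <51,32,19>
4. E push(71), leaving stack <51,32,19,71>
5. D pop() → 71, leaving stack <51,32,19>
6. G pop() → 19, leaving stack <51,32>
7. F push(20), leaving stack <51,32,20>

A → B → C → E → D → G → F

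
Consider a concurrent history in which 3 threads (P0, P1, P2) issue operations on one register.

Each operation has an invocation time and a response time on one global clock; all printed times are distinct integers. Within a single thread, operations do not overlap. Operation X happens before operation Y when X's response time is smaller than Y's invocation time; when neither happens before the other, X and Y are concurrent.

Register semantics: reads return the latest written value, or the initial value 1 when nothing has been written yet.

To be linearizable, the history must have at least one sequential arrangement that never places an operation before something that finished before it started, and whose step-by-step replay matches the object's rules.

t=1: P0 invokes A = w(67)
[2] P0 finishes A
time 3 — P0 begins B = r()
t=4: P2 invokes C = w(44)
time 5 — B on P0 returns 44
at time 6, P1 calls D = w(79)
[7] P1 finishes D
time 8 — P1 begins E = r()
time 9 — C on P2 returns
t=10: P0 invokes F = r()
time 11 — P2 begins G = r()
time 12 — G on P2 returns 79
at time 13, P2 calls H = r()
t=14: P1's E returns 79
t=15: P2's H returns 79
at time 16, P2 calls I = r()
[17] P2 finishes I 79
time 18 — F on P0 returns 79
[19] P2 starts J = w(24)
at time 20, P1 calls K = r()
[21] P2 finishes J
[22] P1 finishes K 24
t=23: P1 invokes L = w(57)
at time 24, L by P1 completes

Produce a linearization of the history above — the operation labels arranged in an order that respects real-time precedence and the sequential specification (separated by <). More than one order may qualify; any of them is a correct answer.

A < C < B < D < E < F < G < H < I < J < K < L

1. A w(67), leaving value 67
2. C w(44), leaving value 44
3. B r() → 44, leaving value 44
4. D w(79), leaving value 79
5. E r() → 79, leaving value 79
6. F r() → 79, leaving value 79
7. G r() → 79, leaving value 79
8. H r() → 79, leaving value 79
9. I r() → 79, leaving value 79
10. J w(24), leaving value 24
11. K r() → 24, leaving value 24
12. L w(57), leaving value 57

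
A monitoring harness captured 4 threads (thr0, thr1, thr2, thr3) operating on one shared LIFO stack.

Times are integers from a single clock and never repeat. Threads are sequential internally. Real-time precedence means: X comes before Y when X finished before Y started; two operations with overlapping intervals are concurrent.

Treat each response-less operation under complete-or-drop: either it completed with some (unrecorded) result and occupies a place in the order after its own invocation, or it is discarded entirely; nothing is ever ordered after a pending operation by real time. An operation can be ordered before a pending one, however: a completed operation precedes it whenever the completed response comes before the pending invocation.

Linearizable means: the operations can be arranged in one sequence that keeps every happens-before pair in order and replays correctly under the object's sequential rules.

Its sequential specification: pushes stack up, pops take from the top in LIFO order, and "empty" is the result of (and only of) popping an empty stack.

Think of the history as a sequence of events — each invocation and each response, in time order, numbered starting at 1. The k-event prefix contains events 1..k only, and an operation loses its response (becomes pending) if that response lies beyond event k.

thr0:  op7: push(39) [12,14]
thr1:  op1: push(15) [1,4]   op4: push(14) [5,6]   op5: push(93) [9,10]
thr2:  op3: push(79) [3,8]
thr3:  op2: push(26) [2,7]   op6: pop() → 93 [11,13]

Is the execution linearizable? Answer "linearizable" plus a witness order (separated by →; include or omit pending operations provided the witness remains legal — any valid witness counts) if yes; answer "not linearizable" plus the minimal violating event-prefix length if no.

1. op1 push(15), leaving stack <15>
2. op2 push(26), leaving stack <15,26>
3. op3 push(79), leaving stack <15,26,79>
4. op4 push(14), leaving stack <15,26,79,14>
5. op5 push(93), leaving stack <15,26,79,14,93>
6. op6 pop() → 93, leaving stack <15,26,79,14>
7. op7 push(39), leaving stack <15,26,79,14,39>

linearizable — witness: op1 → op2 → op3 → op4 → op5 → op6 → op7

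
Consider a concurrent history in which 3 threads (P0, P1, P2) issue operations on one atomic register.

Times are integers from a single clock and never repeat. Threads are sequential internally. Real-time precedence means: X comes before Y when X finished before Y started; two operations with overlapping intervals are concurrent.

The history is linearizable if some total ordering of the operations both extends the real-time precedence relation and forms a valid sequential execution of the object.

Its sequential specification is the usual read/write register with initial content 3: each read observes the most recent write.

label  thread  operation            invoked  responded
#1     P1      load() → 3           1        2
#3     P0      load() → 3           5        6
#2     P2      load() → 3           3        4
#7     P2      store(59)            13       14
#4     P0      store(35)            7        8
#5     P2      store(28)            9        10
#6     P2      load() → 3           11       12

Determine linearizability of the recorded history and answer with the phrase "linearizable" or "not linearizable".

not linearizable

cut after 11 events: linearizable; cut after 12 events (#6 responds, time 12): not linearizable
exhaustive check: the 6 completed atomic register ops admit one real-time order; illegal
sample order #1, #2, #3, #4, #5, #6 stalls at step 6 — #6 load() → 3 has no legal effect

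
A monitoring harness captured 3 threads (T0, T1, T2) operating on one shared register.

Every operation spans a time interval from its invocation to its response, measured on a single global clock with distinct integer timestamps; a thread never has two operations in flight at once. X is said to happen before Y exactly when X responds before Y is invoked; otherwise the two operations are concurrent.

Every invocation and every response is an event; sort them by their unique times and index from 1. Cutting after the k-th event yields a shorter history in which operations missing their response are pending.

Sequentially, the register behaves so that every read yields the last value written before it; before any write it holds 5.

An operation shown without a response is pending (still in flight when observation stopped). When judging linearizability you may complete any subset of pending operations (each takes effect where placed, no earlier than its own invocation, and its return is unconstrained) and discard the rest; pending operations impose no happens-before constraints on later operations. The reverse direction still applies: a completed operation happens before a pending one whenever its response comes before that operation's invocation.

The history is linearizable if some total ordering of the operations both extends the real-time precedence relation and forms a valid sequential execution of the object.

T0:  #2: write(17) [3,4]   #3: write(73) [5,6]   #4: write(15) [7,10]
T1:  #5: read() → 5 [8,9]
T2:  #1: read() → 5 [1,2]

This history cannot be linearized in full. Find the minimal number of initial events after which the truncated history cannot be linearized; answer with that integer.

events 1..8 are linearizable, e.g. via #1, #2, #3:
step 1: #1 read() → 5 — value 5
step 2: #2 write(17) — value 17
step 3: #3 write(73) — value 73
once event 9 joins (#5's response, time 9), exhaustive search finds no witness
include/drop combinations of the 1 pending operation (#4) were all tried; none helps
take #1, #2, #3, #5 (pending dropped): step 4 already fails, because #5 read() → 5 cannot occur there

9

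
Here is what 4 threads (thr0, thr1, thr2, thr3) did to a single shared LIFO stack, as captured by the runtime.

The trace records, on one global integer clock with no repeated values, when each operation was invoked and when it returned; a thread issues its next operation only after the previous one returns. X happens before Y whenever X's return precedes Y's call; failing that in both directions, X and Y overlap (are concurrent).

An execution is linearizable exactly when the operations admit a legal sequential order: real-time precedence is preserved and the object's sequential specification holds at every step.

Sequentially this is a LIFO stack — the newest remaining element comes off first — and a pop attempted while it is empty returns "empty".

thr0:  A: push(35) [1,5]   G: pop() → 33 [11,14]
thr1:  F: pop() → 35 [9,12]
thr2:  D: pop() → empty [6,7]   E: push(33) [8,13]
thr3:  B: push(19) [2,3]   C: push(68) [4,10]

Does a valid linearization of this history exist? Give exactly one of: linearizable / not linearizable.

cut after 6 events: linearizable; cut after 7 events (D responds, time 7): not linearizable
every one of the 2 real-time-consistent orders over 3 completed LIFO stack ops fails the sequential spec
including or dropping the 1 pending operation (C) in any combination fails
sample order A, B, D (pending dropped) stalls at step 3 — D pop() → empty has no legal effect
sample order B, A, D (pending dropped) stalls at step 3 — D pop() → empty has no legal effect

not linearizable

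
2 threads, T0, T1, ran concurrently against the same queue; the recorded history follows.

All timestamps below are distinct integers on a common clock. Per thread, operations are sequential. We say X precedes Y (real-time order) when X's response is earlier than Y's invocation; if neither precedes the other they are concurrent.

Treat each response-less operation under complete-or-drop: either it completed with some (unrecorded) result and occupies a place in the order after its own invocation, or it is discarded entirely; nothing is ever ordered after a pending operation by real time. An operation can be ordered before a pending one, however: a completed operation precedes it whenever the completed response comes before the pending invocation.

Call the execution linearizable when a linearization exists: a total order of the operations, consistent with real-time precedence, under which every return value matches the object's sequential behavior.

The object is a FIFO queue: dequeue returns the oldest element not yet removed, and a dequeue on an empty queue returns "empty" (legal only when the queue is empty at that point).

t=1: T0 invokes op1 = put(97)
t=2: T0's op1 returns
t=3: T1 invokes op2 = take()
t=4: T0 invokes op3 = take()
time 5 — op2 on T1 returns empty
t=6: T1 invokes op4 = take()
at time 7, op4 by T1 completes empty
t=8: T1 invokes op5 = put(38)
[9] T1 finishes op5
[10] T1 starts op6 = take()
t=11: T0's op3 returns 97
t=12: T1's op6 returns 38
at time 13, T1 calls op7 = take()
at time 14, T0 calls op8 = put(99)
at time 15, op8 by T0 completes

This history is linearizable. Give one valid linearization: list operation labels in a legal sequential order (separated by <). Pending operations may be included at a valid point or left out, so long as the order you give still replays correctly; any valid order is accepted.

1. op1 put(97), leaving queue <97>
2. op3 take() → 97, leaving queue <>
3. op2 take() → empty, leaving queue <>
4. op4 take() → empty, leaving queue <>
5. op5 put(38), leaving queue <38>
6. op6 take() → 38, leaving queue <>
7. op7 take() (pending, included), leaving queue <>
8. op8 put(99), leaving queue <99>

op1 < op3 < op2 < op4 < op5 < op6 < op7 < op8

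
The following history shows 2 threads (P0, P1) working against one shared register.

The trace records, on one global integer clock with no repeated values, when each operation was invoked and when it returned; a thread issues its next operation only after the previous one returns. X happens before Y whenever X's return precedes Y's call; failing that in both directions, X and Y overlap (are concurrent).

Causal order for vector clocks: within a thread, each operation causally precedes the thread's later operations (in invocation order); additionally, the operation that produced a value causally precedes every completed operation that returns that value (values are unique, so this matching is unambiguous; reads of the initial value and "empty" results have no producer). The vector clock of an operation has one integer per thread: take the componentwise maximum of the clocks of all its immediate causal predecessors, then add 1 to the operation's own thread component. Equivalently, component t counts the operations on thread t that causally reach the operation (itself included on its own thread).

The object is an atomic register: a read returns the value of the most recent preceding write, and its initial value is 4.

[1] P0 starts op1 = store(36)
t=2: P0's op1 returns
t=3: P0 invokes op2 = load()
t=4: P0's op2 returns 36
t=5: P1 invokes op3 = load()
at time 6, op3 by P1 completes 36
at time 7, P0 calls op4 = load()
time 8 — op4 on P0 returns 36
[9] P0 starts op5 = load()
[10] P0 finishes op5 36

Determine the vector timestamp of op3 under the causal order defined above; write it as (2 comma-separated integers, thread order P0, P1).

invoked at 1, op1 has no predecessors; its own P0 bump gives (1, 0)
op3 (invocation 5): componentwise max over VC(op1)=(1, 0), +1 at P1, giving (1, 1)
op2 (invocation 3): componentwise max over VC(op1)=(1, 0), +1 at P0, giving (2, 0)
op4 (invocation 7): componentwise max over VC(op1)=(1, 0), VC(op2)=(2, 0), +1 at P0, giving (3, 0)
op5 (invocation 9): componentwise max over VC(op1)=(1, 0), VC(op4)=(3, 0), +1 at P0, giving (4, 0)
target: VC(op3) = (1, 1)

(1, 1)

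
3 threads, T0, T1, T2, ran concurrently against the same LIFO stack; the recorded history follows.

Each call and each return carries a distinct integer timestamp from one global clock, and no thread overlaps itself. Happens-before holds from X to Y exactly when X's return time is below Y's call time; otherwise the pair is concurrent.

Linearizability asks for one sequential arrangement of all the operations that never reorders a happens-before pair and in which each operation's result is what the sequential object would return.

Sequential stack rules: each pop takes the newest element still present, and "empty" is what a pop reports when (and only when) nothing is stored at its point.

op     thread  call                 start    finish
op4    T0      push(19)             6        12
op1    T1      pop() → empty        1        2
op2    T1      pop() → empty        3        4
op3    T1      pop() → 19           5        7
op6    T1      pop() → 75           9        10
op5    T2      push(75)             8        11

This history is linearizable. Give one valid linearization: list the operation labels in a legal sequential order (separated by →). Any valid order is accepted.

after step 1 (op1 pop() → empty): stack <>
after step 2 (op2 pop() → empty): stack <>
after step 3 (op4 push(19)): stack <19>
after step 4 (op3 pop() → 19): stack <>
after step 5 (op5 push(75)): stack <75>
after step 6 (op6 pop() → 75): stack <>

op1 → op2 → op4 → op3 → op5 → op6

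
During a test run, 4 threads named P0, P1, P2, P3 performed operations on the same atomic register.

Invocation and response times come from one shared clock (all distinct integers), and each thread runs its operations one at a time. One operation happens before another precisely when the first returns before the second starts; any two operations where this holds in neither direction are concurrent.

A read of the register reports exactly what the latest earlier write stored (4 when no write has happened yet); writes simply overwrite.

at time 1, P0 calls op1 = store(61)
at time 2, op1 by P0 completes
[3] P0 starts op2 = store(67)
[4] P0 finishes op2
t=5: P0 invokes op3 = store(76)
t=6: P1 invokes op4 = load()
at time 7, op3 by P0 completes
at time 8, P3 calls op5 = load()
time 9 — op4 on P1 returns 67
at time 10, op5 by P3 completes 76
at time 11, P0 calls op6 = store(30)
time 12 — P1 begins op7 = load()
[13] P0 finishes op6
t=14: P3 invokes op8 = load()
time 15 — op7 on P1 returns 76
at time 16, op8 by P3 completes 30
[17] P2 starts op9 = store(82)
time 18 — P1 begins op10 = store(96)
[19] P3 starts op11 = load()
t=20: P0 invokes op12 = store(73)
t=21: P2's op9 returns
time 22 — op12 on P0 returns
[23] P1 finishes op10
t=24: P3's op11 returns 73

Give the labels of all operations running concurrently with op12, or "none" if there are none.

op10, op11, op9

op12 spans [20,22]; an op avoiding the whole window 20..22 is ordered, any other is concurrent
op1 [1,2]: before
op2 [3,4]: before
op3 [5,7]: before
op4 [6,9]: before
op5 [8,10]: before
op6 [11,13]: before
op7 [12,15]: before
op8 [14,16]: before
op9 [17,21]: concurrent
op10 [18,23]: concurrent
op11 [19,24]: concurrent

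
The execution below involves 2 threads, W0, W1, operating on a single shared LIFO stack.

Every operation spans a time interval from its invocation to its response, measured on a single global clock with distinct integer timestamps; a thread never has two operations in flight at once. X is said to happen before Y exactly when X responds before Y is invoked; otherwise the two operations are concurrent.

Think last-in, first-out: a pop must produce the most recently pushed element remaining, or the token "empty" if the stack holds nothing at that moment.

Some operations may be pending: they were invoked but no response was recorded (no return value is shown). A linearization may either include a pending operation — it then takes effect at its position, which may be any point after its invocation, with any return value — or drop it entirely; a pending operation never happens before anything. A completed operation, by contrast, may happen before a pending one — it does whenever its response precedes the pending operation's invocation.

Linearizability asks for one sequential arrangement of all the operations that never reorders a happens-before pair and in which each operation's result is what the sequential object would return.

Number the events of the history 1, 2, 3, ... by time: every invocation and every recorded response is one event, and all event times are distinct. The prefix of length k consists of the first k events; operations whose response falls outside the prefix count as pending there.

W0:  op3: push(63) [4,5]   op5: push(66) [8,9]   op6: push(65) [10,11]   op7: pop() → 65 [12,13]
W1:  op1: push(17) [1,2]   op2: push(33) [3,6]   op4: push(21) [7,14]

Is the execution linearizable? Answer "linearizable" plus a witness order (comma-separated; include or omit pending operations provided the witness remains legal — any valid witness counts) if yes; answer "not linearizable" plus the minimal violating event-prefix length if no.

linearizable — witness: op1, op2, op3, op4, op5, op6, op7

1. op1 push(17), leaving stack <17>
2. op2 push(33), leaving stack <17,33>
3. op3 push(63), leaving stack <17,33,63>
4. op4 push(21), leaving stack <17,33,63,21>
5. op5 push(66), leaving stack <17,33,63,21,66>
6. op6 push(65), leaving stack <17,33,63,21,66,65>
7. op7 pop() → 65, leaving stack <17,33,63,21,66>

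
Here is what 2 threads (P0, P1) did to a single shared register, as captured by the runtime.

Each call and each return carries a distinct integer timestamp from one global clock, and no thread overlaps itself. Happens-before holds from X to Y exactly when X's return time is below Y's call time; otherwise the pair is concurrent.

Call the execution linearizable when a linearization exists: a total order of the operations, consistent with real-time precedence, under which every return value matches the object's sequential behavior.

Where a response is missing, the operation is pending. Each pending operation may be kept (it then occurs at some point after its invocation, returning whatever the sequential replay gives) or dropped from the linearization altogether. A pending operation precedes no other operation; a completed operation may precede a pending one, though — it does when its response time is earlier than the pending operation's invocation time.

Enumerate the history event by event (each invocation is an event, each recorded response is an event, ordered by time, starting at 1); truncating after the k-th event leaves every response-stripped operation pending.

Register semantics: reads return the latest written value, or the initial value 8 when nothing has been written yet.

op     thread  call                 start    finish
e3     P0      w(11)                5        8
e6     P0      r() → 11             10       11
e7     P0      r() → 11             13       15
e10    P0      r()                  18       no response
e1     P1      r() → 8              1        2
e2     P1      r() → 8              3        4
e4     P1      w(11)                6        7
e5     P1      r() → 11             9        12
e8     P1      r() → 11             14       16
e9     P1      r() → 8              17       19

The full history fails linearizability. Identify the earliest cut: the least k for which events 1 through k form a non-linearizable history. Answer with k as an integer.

a valid linearization of events 1..18 exists, for instance e1, e2, e3, e4, e5, e6, e7, e8:
after step 1 (e1 r() → 8): value 8
after step 2 (e2 r() → 8): value 8
after step 3 (e3 w(11)): value 11
after step 4 (e4 w(11)): value 11
after step 5 (e5 r() → 11): value 11
after step 6 (e6 r() → 11): value 11
after step 7 (e7 r() → 11): value 11
after step 8 (e8 r() → 11): value 11
adding event 19 (e9 responds at 19) leaves no legal real-time order
every completion of the 1 pending operation (e10) was checked; none linearizes
one such order, e1, e2, e3, e4, e5, e6, e7, e8, e9 (pending dropped), breaks at step 9 where e9 r() → 8 is illegal
one such order, e1, e2, e3, e4, e5, e6, e8, e7, e9 (pending dropped), breaks at step 9 where e9 r() → 8 is illegal

19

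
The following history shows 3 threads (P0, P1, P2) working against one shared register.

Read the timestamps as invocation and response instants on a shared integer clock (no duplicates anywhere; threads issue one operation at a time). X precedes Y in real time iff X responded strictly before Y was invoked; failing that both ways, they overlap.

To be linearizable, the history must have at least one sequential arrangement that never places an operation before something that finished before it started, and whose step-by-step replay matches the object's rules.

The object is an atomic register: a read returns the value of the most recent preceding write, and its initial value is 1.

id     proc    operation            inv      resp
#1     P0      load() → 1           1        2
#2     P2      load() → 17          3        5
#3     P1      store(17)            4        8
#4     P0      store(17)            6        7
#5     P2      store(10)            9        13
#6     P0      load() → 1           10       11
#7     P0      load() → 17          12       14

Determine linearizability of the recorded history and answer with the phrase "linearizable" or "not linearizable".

not linearizable

prefix check: 1..10 passes, 1..11 fails once #6's time-11 response joins
all 3 real-time-respecting orders fail — 5 completed register operations, no legal replay
including or dropping the 1 pending operation (#5) in any combination fails
for example #1, #2, #3, #4, #6 (pending dropped) fails at step 2: #2 load() → 17 is not legal there
for example #1, #2, #4, #3, #6 (pending dropped) fails at step 2: #2 load() → 17 is not legal there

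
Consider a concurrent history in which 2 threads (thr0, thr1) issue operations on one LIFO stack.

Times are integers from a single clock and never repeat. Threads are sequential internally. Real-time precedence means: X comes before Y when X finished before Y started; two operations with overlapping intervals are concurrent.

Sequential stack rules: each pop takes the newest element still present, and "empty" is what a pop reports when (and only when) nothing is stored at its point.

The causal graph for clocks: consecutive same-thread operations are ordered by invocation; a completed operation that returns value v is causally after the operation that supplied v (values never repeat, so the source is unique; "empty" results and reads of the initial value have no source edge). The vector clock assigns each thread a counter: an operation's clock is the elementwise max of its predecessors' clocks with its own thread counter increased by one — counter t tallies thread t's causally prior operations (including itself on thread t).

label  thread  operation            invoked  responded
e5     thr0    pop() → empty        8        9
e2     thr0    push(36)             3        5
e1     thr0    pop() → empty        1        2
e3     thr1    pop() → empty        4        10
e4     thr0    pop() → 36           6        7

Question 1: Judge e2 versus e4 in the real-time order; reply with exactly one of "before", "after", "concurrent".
e2 spans [3,5], e4 spans [6,7]
resp(e2)=5 < inv(e4)=6

before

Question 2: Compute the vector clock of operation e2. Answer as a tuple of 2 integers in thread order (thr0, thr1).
no predecessors for e3 (invoked 4): thr1 increments from zero → (0, 1)
no predecessors for e1 (invoked 1): thr0 increments from zero → (1, 0)
VC(e2, invoked at 3): max of VC(e1)=(1, 0), then +1 on thread thr0 → (2, 0)
VC(e4, invoked at 6): max of VC(e2)=(2, 0), then +1 on thread thr0 → (3, 0)
VC(e5, invoked at 8): max of VC(e4)=(3, 0), then +1 on thread thr0 → (4, 0)
target: VC(e2) = (2, 0)

(2, 0)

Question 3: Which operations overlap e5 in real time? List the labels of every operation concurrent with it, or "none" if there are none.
concurrent with e5 ([8,9]): every op whose interval crosses 8..9
e1 [1,2]: before
e2 [3,5]: before
e3 [4,10]: concurrent
e4 [6,7]: before

e3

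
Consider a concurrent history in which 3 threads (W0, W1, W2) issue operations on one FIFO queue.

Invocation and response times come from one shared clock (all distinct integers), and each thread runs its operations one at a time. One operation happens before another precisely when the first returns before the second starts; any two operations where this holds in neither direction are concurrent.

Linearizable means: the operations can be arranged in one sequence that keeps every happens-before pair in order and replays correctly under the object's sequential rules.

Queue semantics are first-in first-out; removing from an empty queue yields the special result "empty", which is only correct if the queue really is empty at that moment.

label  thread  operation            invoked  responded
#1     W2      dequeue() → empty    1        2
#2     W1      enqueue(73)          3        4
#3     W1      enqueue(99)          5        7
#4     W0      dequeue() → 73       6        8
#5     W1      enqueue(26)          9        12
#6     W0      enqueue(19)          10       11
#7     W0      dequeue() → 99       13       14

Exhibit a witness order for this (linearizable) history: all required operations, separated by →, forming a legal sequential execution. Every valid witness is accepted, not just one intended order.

1. #1 dequeue() → empty, leaving queue <>
2. #2 enqueue(73), leaving queue <73>
3. #3 enqueue(99), leaving queue <73,99>
4. #4 dequeue() → 73, leaving queue <99>
5. #5 enqueue(26), leaving queue <99,26>
6. #6 enqueue(19), leaving queue <99,26,19>
7. #7 dequeue() → 99, leaving queue <26,19>

#1 → #2 → #3 → #4 → #5 → #6 → #7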